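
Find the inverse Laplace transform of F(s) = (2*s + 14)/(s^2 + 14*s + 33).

Rewrite the denominator: s^2 + 14*s + 33 = (s + 7)^2 - 16.
The form in (s + 7) signals a first-shifting-theorem factor e^(-7t).
Since L{cosh(4t)} = s/(s^2 - 16), the inverse is exp(-7*t)*cosh(4*t), scaled by 2.

2*exp(-7*t)*cosh(4*t)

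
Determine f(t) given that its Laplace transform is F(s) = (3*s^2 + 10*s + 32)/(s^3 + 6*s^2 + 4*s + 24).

f(t) = 2*sin(2*t) + cos(2*t) + 2*exp(-6*t)

Factor the denominator: s^3 + 6*s^2 + 4*s + 24 = (s + 6)*(s^2 + 4).
Partial fraction decomposition gives [2/(s + 6)] + [s/(s^2 + 4)] + [4/(s^2 + 4)].
Invert each term: 2/(s + 6) ↔ 2e^(-6t); 1·s/(s^2 + 4) ↔ cos(2t); 2·2/(s^2 + 4) ↔ 2sin(2t).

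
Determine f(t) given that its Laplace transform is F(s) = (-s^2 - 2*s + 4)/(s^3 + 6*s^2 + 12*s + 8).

Factor the denominator: s^3 + 6*s^2 + 12*s + 8 = (s + 2)^3.
Partial fraction decomposition gives [-1/(s + 2)] + [2/(s + 2)^2] + [4/(s + 2)^3].
Invert each term: -1/(s + 2) ↔ -e^(-2t); 2/(s + 2)^2 ↔ 2t·e^(-2t); 4/(s + 2)^3 ↔ (2)t^2·e^(-2t).

f(t) = 2*t^2*exp(-2*t) + 2*t*exp(-2*t) - exp(-2*t)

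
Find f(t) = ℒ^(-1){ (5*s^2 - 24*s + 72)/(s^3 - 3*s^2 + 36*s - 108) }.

f(t) = exp(3*t) - 2*sin(6*t) + 4*cos(6*t)

Factor the denominator: s^3 - 3*s^2 + 36*s - 108 = (s - 3)*(s^2 + 36).
Partial fraction decomposition gives [1/(s - 3)] + [4*s/(s^2 + 36)] + [-12/(s^2 + 36)].
Invert each term: 1/(s - 3) ↔ e^(3t); 4·s/(s^2 + 36) ↔ 4cos(6t); -2·6/(s^2 + 36) ↔ -2sin(6t).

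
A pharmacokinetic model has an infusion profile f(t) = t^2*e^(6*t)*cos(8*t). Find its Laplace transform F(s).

L{cos(8t)} = s/(s^2 + 64).
Multiplying by e^(6t) shifts s → s - 6, so L{e^(6*t)*cos(8*t)} = (s - 6)/((s - 6)^2 + 64).
Then apply L{t^2·g(t)} = (-1)^2 d^2/ds^2[G(s)] with G(s) = (s - 6)/((s - 6)^2 + 64):
differentiating 2 times and applying the sign gives 2*(s - 6)*(s^2 - 12*s - 156)/(s^2 - 12*s + 100)^3.

F(s) = 2*(s - 6)*(s^2 - 12*s - 156)/(s^2 - 12*s + 100)^3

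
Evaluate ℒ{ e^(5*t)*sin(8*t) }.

8/((s - 5)^2 + 64)

L{sin(8t)} = 8/(s^2 + 64).
By the first shifting theorem, multiplying by e^(5t) replaces s with s - 5.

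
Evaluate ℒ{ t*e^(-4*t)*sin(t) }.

2*(s + 4)/(s^2 + 8*s + 17)^2

L{sin(t)} = 1/(s^2 + 1).
Multiplying by e^(-4t) shifts s → s + 4, so L{e^(-4*t)*sin(t)} = 1/((s + 4)^2 + 1).
Then apply L{t·g(t)} = -d/ds[H(s)] with H(s) = 1/((s + 4)^2 + 1):
differentiating 1 time and applying the sign gives 2*(s + 4)/(s^2 + 8*s + 17)^2.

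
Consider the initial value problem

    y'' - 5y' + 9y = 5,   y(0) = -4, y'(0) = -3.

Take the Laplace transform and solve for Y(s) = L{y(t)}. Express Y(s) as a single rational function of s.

Y(s) = (-4*s^2 + 17*s + 5)/(s^3 - 5*s^2 + 9*s)

Laplace-transform each side.
The derivative rules (L{y''} = s^2 Y - s·y(0) - y'(0) and L{y'} = sY - y(0), with y(0) = -4, y'(0) = -3) turn the left side into (s^2 - 5*s + 9)Y - (-4*s + 17).
The right side is L{5} = 5/s.
So (s^2 - 5*s + 9)Y = 5/s + (-4*s + 17).
Divide through and combine into a single rational function.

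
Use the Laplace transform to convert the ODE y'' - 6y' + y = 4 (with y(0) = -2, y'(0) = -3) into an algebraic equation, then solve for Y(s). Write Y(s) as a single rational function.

Y(s) = (-2*s^2 + 9*s + 4)/(s^3 - 6*s^2 + s)

Take the Laplace transform of both sides.
With L{y''} = s^2 Y - s·y(0) - y'(0) and L{y'} = sY - y(0), with y(0) = -2, y'(0) = -3: the LHS transforms to (s^2 - 6*s + 1)Y - (-2*s + 9).
The right side is L{4} = 4/s.
So (s^2 - 6*s + 1)Y = 4/s + (-2*s + 9).
Solve for Y(s) and write it as one ratio of polynomials.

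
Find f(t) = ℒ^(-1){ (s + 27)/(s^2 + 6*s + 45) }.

f(t) = 4*exp(-3*t)*sin(6*t) + exp(-3*t)*cos(6*t)

Complete the square in the denominator: s^2 + 6*s + 45 = (s + 3)^2 + 6^2.
Split the numerator to match: s + 27 = 1·(s + 3) + 4·6.
Invert each term: 1·(s + 3)/((s + 3)^2 + 36) ↔ e^(-3t)cos(6t); 4·6/((s + 3)^2 + 36) ↔ 4e^(-3t)sin(6t).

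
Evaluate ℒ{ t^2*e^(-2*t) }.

L{t^2} = 2!/s^3 = 2/s^3.
By the first shifting theorem, multiplying by e^(-2t) replaces s with s + 2.

2/(s + 2)^3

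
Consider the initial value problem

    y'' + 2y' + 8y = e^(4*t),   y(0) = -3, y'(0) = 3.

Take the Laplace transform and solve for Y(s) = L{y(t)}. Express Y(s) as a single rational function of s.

Laplace-transform each side.
With L{y''} = s^2 Y - s·y(0) - y'(0) and L{y'} = sY - y(0), with y(0) = -3, y'(0) = 3: the LHS transforms to (s^2 + 2*s + 8)Y - (-3*s - 3).
The right side is L{e^(4*t)} = 1/(s - 4).
So (s^2 + 2*s + 8)Y = 1/(s - 4) + (-3*s - 3).
Divide through and combine into a single rational function.

Y(s) = (-3*s^2 + 9*s + 13)/(s^3 - 2*s^2 - 32)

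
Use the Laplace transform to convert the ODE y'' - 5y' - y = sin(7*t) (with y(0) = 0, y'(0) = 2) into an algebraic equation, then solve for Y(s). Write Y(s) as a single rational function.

Y(s) = (2*s^2 + 105)/(s^4 - 5*s^3 + 48*s^2 - 245*s - 49)

Transform both sides with L{·}.
With L{y''} = s^2 Y - s·y(0) - y'(0) and L{y'} = sY - y(0), with y(0) = 0, y'(0) = 2: the LHS transforms to (s^2 - 5*s - 1)Y - (2).
The right side is L{sin(7*t)} = 7/(s^2 + 49).
So (s^2 - 5*s - 1)Y = 7/(s^2 + 49) + (2).
Divide through and combine into a single rational function.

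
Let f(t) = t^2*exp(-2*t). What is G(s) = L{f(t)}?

L{e^(-2t)} = 1/(s + 2).
Then apply L{t^2·g(t)} = (-1)^2 d^2/ds^2[H(s)] with H(s) = 1/(s + 2):
differentiating 2 times and applying the sign gives 2/(s + 2)^3.

G(s) = 2/(s + 2)^3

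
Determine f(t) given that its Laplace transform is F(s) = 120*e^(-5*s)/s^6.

The factor e^(-5s) signals a time shift by c = 5 (second shifting theorem).
L{t^5} = 5!/s^6 = 120/s^6, so L^-1{120/s^6} = t^5.
Hence the inverse is u(t - 5) times that function evaluated at t - 5.

f(t) = Heaviside(t - 5)*((t - 5)^5)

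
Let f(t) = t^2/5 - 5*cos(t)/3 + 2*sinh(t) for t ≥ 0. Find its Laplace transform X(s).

X(s) = -5*s/(3*(s^2 + 1)) + 2/(s^2 - 1) + 2/(5*s^3)

Apply the Laplace transform termwise.
(2)·[L{sinh(t)} = 1/(s^2 - 1)]; (-5/3)·[L{cos(t)} = s/(s^2 + 1)]; (1/5)·[L{t^2} = 2!/s^3 = 2/s^3].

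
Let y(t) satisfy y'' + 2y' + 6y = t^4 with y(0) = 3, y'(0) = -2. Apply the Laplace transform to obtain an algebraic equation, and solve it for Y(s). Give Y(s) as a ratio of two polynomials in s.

Y(s) = (3*s^6 + 4*s^5 + 24)/(s^7 + 2*s^6 + 6*s^5)

Apply the Laplace transform to the equation.
With L{y''} = s^2 Y - s·y(0) - y'(0) and L{y'} = sY - y(0), with y(0) = 3, y'(0) = -2: the LHS transforms to (s^2 + 2*s + 6)Y - (3*s + 4).
The right side is L{t^4} = 24/s^5.
So (s^2 + 2*s + 6)Y = 24/s^5 + (3*s + 4).
Isolate Y and clear denominators.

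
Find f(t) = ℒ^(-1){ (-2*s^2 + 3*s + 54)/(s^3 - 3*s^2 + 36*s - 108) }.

Factor the denominator: s^3 - 3*s^2 + 36*s - 108 = (s - 3)*(s^2 + 36).
Partial fraction decomposition gives [1/(s - 3)] + [-3*s/(s^2 + 36)] + [-6/(s^2 + 36)].
Invert each term: 1/(s - 3) ↔ e^(3t); -3·s/(s^2 + 36) ↔ -3cos(6t); -1·6/(s^2 + 36) ↔ -sin(6t).

f(t) = exp(3*t) - sin(6*t) - 3*cos(6*t)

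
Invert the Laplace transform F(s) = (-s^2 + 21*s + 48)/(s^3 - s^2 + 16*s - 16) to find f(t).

Factor the denominator: s^3 - s^2 + 16*s - 16 = (s - 1)*(s^2 + 16).
Partial fraction decomposition gives [4/(s - 1)] + [-5*s/(s^2 + 16)] + [16/(s^2 + 16)].
Invert each term: 4/(s - 1) ↔ 4e^(t); -5·s/(s^2 + 16) ↔ -5cos(4t); 4·4/(s^2 + 16) ↔ 4sin(4t).

f(t) = 4*exp(t) + 4*sin(4*t) - 5*cos(4*t)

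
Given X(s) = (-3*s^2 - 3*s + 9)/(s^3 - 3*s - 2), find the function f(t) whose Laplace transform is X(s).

Factor the denominator: s^3 - 3*s - 2 = (s - 2)*(s + 1)^2.
Partial fraction decomposition gives [-2/(s + 1)] + [-3/(s + 1)^2] + [-1/(s - 2)].
Invert each term: -2/(s + 1) ↔ -2e^(-t); -3/(s + 1)^2 ↔ -3t·e^(-t); -1/(s - 2) ↔ -e^(2t).

f(t) = -3*t*exp(-t) - exp(2*t) - 2*exp(-t)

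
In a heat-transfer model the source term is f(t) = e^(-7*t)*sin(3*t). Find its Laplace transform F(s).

F(s) = 3/((s + 7)^2 + 9)

L{sin(3t)} = 3/(s^2 + 9).
By the first shifting theorem, multiplying by e^(-7t) replaces s with s + 7.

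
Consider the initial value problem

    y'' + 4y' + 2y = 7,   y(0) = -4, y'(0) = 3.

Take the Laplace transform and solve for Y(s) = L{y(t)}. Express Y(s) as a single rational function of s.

Y(s) = (-4*s^2 - 13*s + 7)/(s^3 + 4*s^2 + 2*s)

Take the Laplace transform of both sides.
Using L{y''} = s^2 Y - s·y(0) - y'(0) and L{y'} = sY - y(0), with y(0) = -4, y'(0) = 3, the left side becomes (s^2 + 4*s + 2)Y - (-4*s - 13).
The right side is L{7} = 7/s.
So (s^2 + 4*s + 2)Y = 7/s + (-4*s - 13).
Isolate Y and clear denominators.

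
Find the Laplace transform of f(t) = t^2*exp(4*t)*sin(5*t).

L{sin(5t)} = 5/(s^2 + 25).
Multiplying by e^(4t) shifts s → s - 4, so L{exp(4*t)*sin(5*t)} = 5/((s - 4)^2 + 25).
Then apply L{t^2·g(t)} = (-1)^2 d^2/ds^2[G(s)] with G(s) = 5/((s - 4)^2 + 25):
differentiating 2 times and applying the sign gives 10*(3*s^2 - 24*s + 23)/(s^2 - 8*s + 41)^3.

10*(3*s^2 - 24*s + 23)/(s^2 - 8*s + 41)^3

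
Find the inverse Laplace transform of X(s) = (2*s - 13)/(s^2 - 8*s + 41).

Complete the square in the denominator: s^2 - 8*s + 41 = (s - 4)^2 + 5^2.
Split the numerator to match: 2*s - 13 = 2·(s - 4) - 1·5.
Invert each term: 2·(s - 4)/((s - 4)^2 + 25) ↔ 2e^(4t)cos(5t); -1·5/((s - 4)^2 + 25) ↔ -e^(4t)sin(5t).

-exp(4*t)*sin(5*t) + 2*exp(4*t)*cos(5*t)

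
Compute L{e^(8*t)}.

L{e^(8t)} = 1/(s - 8).

1/(s - 8)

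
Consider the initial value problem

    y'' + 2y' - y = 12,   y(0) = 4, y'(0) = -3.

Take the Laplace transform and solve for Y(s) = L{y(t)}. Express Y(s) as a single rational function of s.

Laplace-transform each side.
The derivative rules (L{y''} = s^2 Y - s·y(0) - y'(0) and L{y'} = sY - y(0), with y(0) = 4, y'(0) = -3) turn the left side into (s^2 + 2*s - 1)Y - (4*s + 5).
The right side is L{12} = 12/s.
So (s^2 + 2*s - 1)Y = 12/s + (4*s + 5).
Divide through and combine into a single rational function.

Y(s) = (4*s^2 + 5*s + 12)/(s^3 + 2*s^2 - s)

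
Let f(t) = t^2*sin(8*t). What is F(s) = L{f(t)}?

L{sin(8t)} = 8/(s^2 + 64).
Then apply L{t^2·g(t)} = (-1)^2 d^2/ds^2[G(s)] with G(s) = 8/(s^2 + 64):
differentiating 2 times and applying the sign gives 16*(3*s^2 - 64)/(s^2 + 64)^3.

F(s) = 16*(3*s^2 - 64)/(s^2 + 64)^3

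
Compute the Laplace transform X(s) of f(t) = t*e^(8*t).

L{e^(8t)} = 1/(s - 8).
Then apply L{t·g(t)} = -d/ds[G(s)] with G(s) = 1/(s - 8):
differentiating 1 time and applying the sign gives (s - 8)^(-2).

X(s) = (s - 8)^(-2)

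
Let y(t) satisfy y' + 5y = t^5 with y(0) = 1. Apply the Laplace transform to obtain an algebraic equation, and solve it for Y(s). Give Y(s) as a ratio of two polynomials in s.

Y(s) = (s^6 + 120)/(s^7 + 5*s^6)

Laplace-transform each side.
The derivative rules (L{y'} = sY - y(0) = sY - 1) turn the left side into (s + 5)Y - (1).
The right side is L{t^5} = 120/s^6.
So (s + 5)Y = 120/s^6 + (1).
Solve for Y(s) and write it as one ratio of polynomials.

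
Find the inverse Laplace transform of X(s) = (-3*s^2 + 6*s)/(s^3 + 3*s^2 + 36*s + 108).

Factor the denominator: s^3 + 3*s^2 + 36*s + 108 = (s + 3)*(s^2 + 36).
Partial fraction decomposition gives [-1/(s + 3)] + [-2*s/(s^2 + 36)] + [12/(s^2 + 36)].
Invert each term: -1/(s + 3) ↔ -e^(-3t); -2·s/(s^2 + 36) ↔ -2cos(6t); 2·6/(s^2 + 36) ↔ 2sin(6t).

2*sin(6*t) - 2*cos(6*t) - exp(-3*t)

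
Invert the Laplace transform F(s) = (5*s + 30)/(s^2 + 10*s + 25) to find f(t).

Factor the denominator: s^2 + 10*s + 25 = (s + 5)^2.
Partial fraction decomposition gives [5/(s + 5)] + [5/(s + 5)^2].
Invert each term: 5/(s + 5) ↔ 5e^(-5t); 5/(s + 5)^2 ↔ 5t·e^(-5t).

f(t) = 5*t*exp(-5*t) + 5*exp(-5*t)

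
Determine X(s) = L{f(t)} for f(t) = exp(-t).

X(s) = 1/(s + 1)

L{e^(-t)} = 1/(s + 1).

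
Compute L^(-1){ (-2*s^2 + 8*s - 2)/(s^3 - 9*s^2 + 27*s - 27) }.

Factor the denominator: s^3 - 9*s^2 + 27*s - 27 = (s - 3)^3.
Partial fraction decomposition gives [-2/(s - 3)] + [-4/(s - 3)^2] + [4/(s - 3)^3].
Invert each term: -2/(s - 3) ↔ -2e^(3t); -4/(s - 3)^2 ↔ -4t·e^(3t); 4/(s - 3)^3 ↔ (2)t^2·e^(3t).

2*t^2*exp(3*t) - 4*t*exp(3*t) - 2*exp(3*t)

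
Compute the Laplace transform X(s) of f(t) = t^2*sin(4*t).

X(s) = 8*(3*s^2 - 16)/(s^2 + 16)^3

L{sin(4t)} = 4/(s^2 + 16).
Then apply L{t^2·g(t)} = (-1)^2 d^2/ds^2[G(s)] with G(s) = 4/(s^2 + 16):
differentiating 2 times and applying the sign gives 8*(3*s^2 - 16)/(s^2 + 16)^3.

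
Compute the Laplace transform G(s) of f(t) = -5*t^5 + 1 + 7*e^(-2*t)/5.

Apply the Laplace transform termwise.
(7/5)·[L{e^(-2t)} = 1/(s + 2)]; (-5)·[L{t^5} = 5!/s^6 = 120/s^6]; L{1} = 1/s.

G(s) = 7/(5*(s + 2)) + 1/s - 600/s^6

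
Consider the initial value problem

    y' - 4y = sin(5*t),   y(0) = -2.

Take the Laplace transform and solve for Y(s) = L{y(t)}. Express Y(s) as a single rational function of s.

Y(s) = (-2*s^2 - 45)/(s^3 - 4*s^2 + 25*s - 100)

Transform both sides with L{·}.
The derivative rules (L{y'} = sY - y(0) = sY - (-2)) turn the left side into (s - 4)Y - (-2).
The right side is L{sin(5*t)} = 5/(s^2 + 25).
So (s - 4)Y = 5/(s^2 + 25) + (-2).
Isolate Y and clear denominators.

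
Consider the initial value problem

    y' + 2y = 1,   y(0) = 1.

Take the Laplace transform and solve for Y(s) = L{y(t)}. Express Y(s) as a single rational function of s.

Laplace-transform each side.
Using L{y'} = sY - y(0) = sY - 1, the left side becomes (s + 2)Y - (1).
The right side is L{1} = 1/s.
So (s + 2)Y = 1/s + (1).
Isolate Y and clear denominators.

Y(s) = (s + 1)/(s^2 + 2*s)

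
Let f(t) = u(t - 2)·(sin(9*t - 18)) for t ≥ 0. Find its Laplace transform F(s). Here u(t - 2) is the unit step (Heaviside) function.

By the second shifting theorem, L{u(t - c)·g(t - c)} = e^(-cs)·G(s) with c = 2 and G(s) = L{g(t)}.
L{sin(9t)} = 9/(s^2 + 81).

F(s) = 9*exp(-2*s)/(s^2 + 81)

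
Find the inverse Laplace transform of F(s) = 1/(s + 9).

exp(-9*t)

Since L{e^(-9t)} = 1/(s + 9), the inverse is e^(-9*t).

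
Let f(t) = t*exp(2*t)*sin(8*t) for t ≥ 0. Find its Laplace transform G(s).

L{sin(8t)} = 8/(s^2 + 64).
Multiplying by e^(2t) shifts s → s - 2, so L{exp(2*t)*sin(8*t)} = 8/((s - 2)^2 + 64).
Then apply L{t·g(t)} = -d/ds[H(s)] with H(s) = 8/((s - 2)^2 + 64):
differentiating 1 time and applying the sign gives 16*(s - 2)/(s^2 - 4*s + 68)^2.

G(s) = 16*(s - 2)/(s^2 - 4*s + 68)^2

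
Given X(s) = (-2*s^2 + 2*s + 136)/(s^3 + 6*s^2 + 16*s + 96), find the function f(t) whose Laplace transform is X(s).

Factor the denominator: s^3 + 6*s^2 + 16*s + 96 = (s + 6)*(s^2 + 16).
Partial fraction decomposition gives [1/(s + 6)] + [-3*s/(s^2 + 16)] + [20/(s^2 + 16)].
Invert each term: 1/(s + 6) ↔ e^(-6t); -3·s/(s^2 + 16) ↔ -3cos(4t); 5·4/(s^2 + 16) ↔ 5sin(4t).

f(t) = 5*sin(4*t) - 3*cos(4*t) + exp(-6*t)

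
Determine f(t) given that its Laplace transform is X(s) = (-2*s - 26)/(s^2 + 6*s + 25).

f(t) = -5*exp(-3*t)*sin(4*t) - 2*exp(-3*t)*cos(4*t)

Complete the square in the denominator: s^2 + 6*s + 25 = (s + 3)^2 + 4^2.
Split the numerator to match: -2*s - 26 = -2·(s + 3) - 5·4.
Invert each term: -2·(s + 3)/((s + 3)^2 + 16) ↔ -2e^(-3t)cos(4t); -5·4/((s + 3)^2 + 16) ↔ -5e^(-3t)sin(4t).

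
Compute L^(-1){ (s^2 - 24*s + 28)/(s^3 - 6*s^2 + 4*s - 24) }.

Factor the denominator: s^3 - 6*s^2 + 4*s - 24 = (s - 6)*(s^2 + 4).
Partial fraction decomposition gives [-2/(s - 6)] + [3*s/(s^2 + 4)] + [-6/(s^2 + 4)].
Invert each term: -2/(s - 6) ↔ -2e^(6t); 3·s/(s^2 + 4) ↔ 3cos(2t); -3·2/(s^2 + 4) ↔ -3sin(2t).

-2*exp(6*t) - 3*sin(2*t) + 3*cos(2*t)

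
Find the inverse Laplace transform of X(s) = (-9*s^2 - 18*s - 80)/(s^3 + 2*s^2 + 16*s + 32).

-2*sin(4*t) - 5*cos(4*t) - 4*exp(-2*t)

Factor the denominator: s^3 + 2*s^2 + 16*s + 32 = (s + 2)*(s^2 + 16).
Partial fraction decomposition gives [-4/(s + 2)] + [-5*s/(s^2 + 16)] + [-8/(s^2 + 16)].
Invert each term: -4/(s + 2) ↔ -4e^(-2t); -5·s/(s^2 + 16) ↔ -5cos(4t); -2·4/(s^2 + 16) ↔ -2sin(4t).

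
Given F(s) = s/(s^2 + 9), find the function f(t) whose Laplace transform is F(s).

Since L{cos(3t)} = s/(s^2 + 9), the inverse is cos(3*t).

f(t) = cos(3*t)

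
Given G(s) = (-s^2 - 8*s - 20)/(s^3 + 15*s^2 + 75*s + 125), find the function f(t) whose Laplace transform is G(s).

f(t) = -5*t^2*exp(-5*t)/2 + 2*t*exp(-5*t) - exp(-5*t)

Factor the denominator: s^3 + 15*s^2 + 75*s + 125 = (s + 5)^3.
Partial fraction decomposition gives [-1/(s + 5)] + [2/(s + 5)^2] + [-5/(s + 5)^3].
Invert each term: -1/(s + 5) ↔ -e^(-5t); 2/(s + 5)^2 ↔ 2t·e^(-5t); -5/(s + 5)^3 ↔ (-5/2)t^2·e^(-5t).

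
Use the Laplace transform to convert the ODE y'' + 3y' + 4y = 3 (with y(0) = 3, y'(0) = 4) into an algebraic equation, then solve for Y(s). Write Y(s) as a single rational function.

Take the Laplace transform of both sides.
With L{y''} = s^2 Y - s·y(0) - y'(0) and L{y'} = sY - y(0), with y(0) = 3, y'(0) = 4: the LHS transforms to (s^2 + 3*s + 4)Y - (3*s + 13).
The right side is L{3} = 3/s.
So (s^2 + 3*s + 4)Y = 3/s + (3*s + 13).
Isolate Y and clear denominators.

Y(s) = (3*s^2 + 13*s + 3)/(s^3 + 3*s^2 + 4*s)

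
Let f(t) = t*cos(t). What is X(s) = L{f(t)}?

X(s) = (s - 1)*(s + 1)/(s^2 + 1)^2

L{cos(t)} = s/(s^2 + 1).
Then apply L{t·g(t)} = -d/ds[G(s)] with G(s) = s/(s^2 + 1):
differentiating 1 time and applying the sign gives (s - 1)*(s + 1)/(s^2 + 1)^2.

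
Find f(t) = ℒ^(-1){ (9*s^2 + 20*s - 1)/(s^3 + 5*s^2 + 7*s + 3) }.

Factor the denominator: s^3 + 5*s^2 + 7*s + 3 = (s + 1)^2*(s + 3).
Partial fraction decomposition gives [4/(s + 1)] + [-6/(s + 1)^2] + [5/(s + 3)].
Invert each term: 4/(s + 1) ↔ 4e^(-t); -6/(s + 1)^2 ↔ -6t·e^(-t); 5/(s + 3) ↔ 5e^(-3t).

f(t) = -6*t*exp(-t) + 4*exp(-t) + 5*exp(-3*t)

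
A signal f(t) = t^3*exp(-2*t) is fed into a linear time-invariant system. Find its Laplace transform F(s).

L{t^3} = 3!/s^4 = 6/s^4.
By the first shifting theorem, multiplying by e^(-2t) replaces s with s + 2.

F(s) = 6/(s + 2)^4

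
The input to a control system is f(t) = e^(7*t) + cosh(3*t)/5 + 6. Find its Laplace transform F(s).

F(s) = s/(5*(s^2 - 9)) + 1/(s - 7) + 6/s

The transform is linear, so treat each term independently.
L{e^(7t)} = 1/(s - 7); L{6} = 6/s; (1/5)·[L{cosh(3t)} = s/(s^2 - 9)].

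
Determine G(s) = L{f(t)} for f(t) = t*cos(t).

G(s) = (s - 1)*(s + 1)/(s^2 + 1)^2

L{cos(t)} = s/(s^2 + 1).
Then apply L{t·g(t)} = -d/ds[H(s)] with H(s) = s/(s^2 + 1):
differentiating 1 time and applying the sign gives (s - 1)*(s + 1)/(s^2 + 1)^2.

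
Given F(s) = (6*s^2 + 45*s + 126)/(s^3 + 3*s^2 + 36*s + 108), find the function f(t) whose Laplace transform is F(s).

f(t) = 5*sin(6*t) + 5*cos(6*t) + exp(-3*t)

Factor the denominator: s^3 + 3*s^2 + 36*s + 108 = (s + 3)*(s^2 + 36).
Partial fraction decomposition gives [1/(s + 3)] + [5*s/(s^2 + 36)] + [30/(s^2 + 36)].
Invert each term: 1/(s + 3) ↔ e^(-3t); 5·s/(s^2 + 36) ↔ 5cos(6t); 5·6/(s^2 + 36) ↔ 5sin(6t).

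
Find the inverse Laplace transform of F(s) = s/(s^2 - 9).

Since L{cosh(3t)} = s/(s^2 - 9), the inverse is cosh(3*t).

cosh(3*t)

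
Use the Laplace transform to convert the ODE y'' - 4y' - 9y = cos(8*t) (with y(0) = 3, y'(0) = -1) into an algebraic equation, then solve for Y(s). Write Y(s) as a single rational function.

Take the Laplace transform of both sides.
With L{y''} = s^2 Y - s·y(0) - y'(0) and L{y'} = sY - y(0), with y(0) = 3, y'(0) = -1: the LHS transforms to (s^2 - 4*s - 9)Y - (3*s - 13).
The right side is L{cos(8*t)} = s/(s^2 + 64).
So (s^2 - 4*s - 9)Y = s/(s^2 + 64) + (3*s - 13).
Solve for Y(s) and write it as one ratio of polynomials.

Y(s) = (3*s^3 - 13*s^2 + 193*s - 832)/(s^4 - 4*s^3 + 55*s^2 - 256*s - 576)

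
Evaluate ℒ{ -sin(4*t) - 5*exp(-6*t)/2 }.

-4/(s^2 + 16) - 5/(2*(s + 6))

By linearity of the Laplace transform, transform each term separately.
(-5/2)·[L{e^(-6t)} = 1/(s + 6)]; (-1)·[L{sin(4t)} = 4/(s^2 + 16)].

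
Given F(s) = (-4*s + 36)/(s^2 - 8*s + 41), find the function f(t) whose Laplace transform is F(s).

Complete the square in the denominator: s^2 - 8*s + 41 = (s - 4)^2 + 5^2.
Split the numerator to match: -4*s + 36 = -4·(s - 4) + 4·5.
Invert each term: -4·(s - 4)/((s - 4)^2 + 25) ↔ -4e^(4t)cos(5t); 4·5/((s - 4)^2 + 25) ↔ 4e^(4t)sin(5t).

f(t) = 4*exp(4*t)*sin(5*t) - 4*exp(4*t)*cos(5*t)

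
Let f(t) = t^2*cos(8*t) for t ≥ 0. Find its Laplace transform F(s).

F(s) = 2*s*(s^2 - 192)/(s^2 + 64)^3

L{cos(8t)} = s/(s^2 + 64).
Then apply L{t^2·g(t)} = (-1)^2 d^2/ds^2[G(s)] with G(s) = s/(s^2 + 64):
differentiating 2 times and applying the sign gives 2*s*(s^2 - 192)/(s^2 + 64)^3.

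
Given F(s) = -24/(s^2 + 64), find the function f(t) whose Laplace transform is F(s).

Since L{sin(8t)} = 8/(s^2 + 64), the inverse is sin(8*t), scaled by -3.

f(t) = -3*sin(8*t)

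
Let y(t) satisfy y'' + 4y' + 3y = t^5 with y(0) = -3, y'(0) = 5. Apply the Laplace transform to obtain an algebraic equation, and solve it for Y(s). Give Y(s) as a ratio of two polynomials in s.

Y(s) = (-3*s^7 - 7*s^6 + 120)/(s^8 + 4*s^7 + 3*s^6)

Take the Laplace transform of both sides.
With L{y''} = s^2 Y - s·y(0) - y'(0) and L{y'} = sY - y(0), with y(0) = -3, y'(0) = 5: the LHS transforms to (s^2 + 4*s + 3)Y - (-3*s - 7).
The right side is L{t^5} = 120/s^6.
So (s^2 + 4*s + 3)Y = 120/s^6 + (-3*s - 7).
Isolate Y and clear denominators.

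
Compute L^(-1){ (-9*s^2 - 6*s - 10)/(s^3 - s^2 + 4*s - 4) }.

-5*exp(t) - 5*sin(2*t) - 4*cos(2*t)

Factor the denominator: s^3 - s^2 + 4*s - 4 = (s - 1)*(s^2 + 4).
Partial fraction decomposition gives [-5/(s - 1)] + [-4*s/(s^2 + 4)] + [-10/(s^2 + 4)].
Invert each term: -5/(s - 1) ↔ -5e^(t); -4·s/(s^2 + 4) ↔ -4cos(2t); -5·2/(s^2 + 4) ↔ -5sin(2t).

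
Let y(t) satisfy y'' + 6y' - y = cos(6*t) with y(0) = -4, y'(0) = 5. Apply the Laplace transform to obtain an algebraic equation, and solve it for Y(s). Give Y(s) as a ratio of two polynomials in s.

Y(s) = (-4*s^3 - 19*s^2 - 143*s - 684)/(s^4 + 6*s^3 + 35*s^2 + 216*s - 36)

Take the Laplace transform of both sides.
Using L{y''} = s^2 Y - s·y(0) - y'(0) and L{y'} = sY - y(0), with y(0) = -4, y'(0) = 5, the left side becomes (s^2 + 6*s - 1)Y - (-4*s - 19).
The right side is L{cos(6*t)} = s/(s^2 + 36).
So (s^2 + 6*s - 1)Y = s/(s^2 + 36) + (-4*s - 19).
Solve for Y(s) and write it as one ratio of polynomials.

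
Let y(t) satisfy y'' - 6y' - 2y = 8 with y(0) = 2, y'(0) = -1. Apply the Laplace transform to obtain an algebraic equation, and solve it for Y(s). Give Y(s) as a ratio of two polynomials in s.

Transform both sides with L{·}.
Using L{y''} = s^2 Y - s·y(0) - y'(0) and L{y'} = sY - y(0), with y(0) = 2, y'(0) = -1, the left side becomes (s^2 - 6*s - 2)Y - (2*s - 13).
The right side is L{8} = 8/s.
So (s^2 - 6*s - 2)Y = 8/s + (2*s - 13).
Divide through and combine into a single rational function.

Y(s) = (2*s^2 - 13*s + 8)/(s^3 - 6*s^2 - 2*s)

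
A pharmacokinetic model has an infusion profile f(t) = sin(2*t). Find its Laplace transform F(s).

L{sin(2t)} = 2/(s^2 + 4).

F(s) = 2/(s^2 + 4)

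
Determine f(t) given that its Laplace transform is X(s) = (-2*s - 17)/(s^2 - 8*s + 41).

f(t) = -5*exp(4*t)*sin(5*t) - 2*exp(4*t)*cos(5*t)

Complete the square in the denominator: s^2 - 8*s + 41 = (s - 4)^2 + 5^2.
Split the numerator to match: -2*s - 17 = -2·(s - 4) - 5·5.
Invert each term: -2·(s - 4)/((s - 4)^2 + 25) ↔ -2e^(4t)cos(5t); -5·5/((s - 4)^2 + 25) ↔ -5e^(4t)sin(5t).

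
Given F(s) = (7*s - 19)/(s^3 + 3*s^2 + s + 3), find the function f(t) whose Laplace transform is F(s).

Factor the denominator: s^3 + 3*s^2 + s + 3 = (s + 3)*(s^2 + 1).
Partial fraction decomposition gives [-4/(s + 3)] + [4*s/(s^2 + 1)] + [-5/(s^2 + 1)].
Invert each term: -4/(s + 3) ↔ -4e^(-3t); 4·s/(s^2 + 1) ↔ 4cos(t); -5·1/(s^2 + 1) ↔ -5sin(t).

f(t) = -5*sin(t) + 4*cos(t) - 4*exp(-3*t)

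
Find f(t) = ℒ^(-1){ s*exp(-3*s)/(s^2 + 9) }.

f(t) = Heaviside(t - 3)*(cos(3*t - 9))

The factor e^(-3s) signals a time shift by c = 3 (second shifting theorem).
L{cos(3t)} = s/(s^2 + 9), so L^-1{s/(s^2 + 9)} = cos(3*t).
Hence the inverse is u(t - 3) times that function evaluated at t - 3.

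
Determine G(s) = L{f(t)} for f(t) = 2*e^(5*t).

G(s) = 2/(s - 5)

L{2} = 2/s.
By the first shifting theorem, multiplying by e^(5t) replaces s with s - 5.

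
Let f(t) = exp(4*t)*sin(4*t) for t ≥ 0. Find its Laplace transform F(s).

L{sin(4t)} = 4/(s^2 + 16).
By the first shifting theorem, multiplying by e^(4t) replaces s with s - 4.

F(s) = 4/((s - 4)^2 + 16)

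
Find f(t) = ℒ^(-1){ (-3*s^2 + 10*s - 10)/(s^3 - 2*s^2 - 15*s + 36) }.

f(t) = -t*exp(3*t) - exp(3*t) - 2*exp(-4*t)

Factor the denominator: s^3 - 2*s^2 - 15*s + 36 = (s - 3)^2*(s + 4).
Partial fraction decomposition gives [-1/(s - 3)] + [-1/(s - 3)^2] + [-2/(s + 4)].
Invert each term: -1/(s - 3) ↔ -e^(3t); -1/(s - 3)^2 ↔ -t·e^(3t); -2/(s + 4) ↔ -2e^(-4t).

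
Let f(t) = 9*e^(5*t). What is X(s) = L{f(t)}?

X(s) = 9/(s - 5)

L{9} = 9/s.
By the first shifting theorem, multiplying by e^(5t) replaces s with s - 5.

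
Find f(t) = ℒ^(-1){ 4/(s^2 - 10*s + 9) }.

Rewrite the denominator: s^2 - 10*s + 9 = (s - 5)^2 - 16.
The form in (s - 5) signals a first-shifting-theorem factor e^(5t).
Since L{sinh(4t)} = 4/(s^2 - 16), the inverse is e^(5*t)*sinh(4*t).

f(t) = exp(5*t)*sinh(4*t)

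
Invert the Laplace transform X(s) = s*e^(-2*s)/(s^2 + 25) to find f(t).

The factor e^(-2s) signals a time shift by c = 2 (second shifting theorem).
L{cos(5t)} = s/(s^2 + 25), so L^-1{s/(s^2 + 25)} = cos(5*t).
Hence the inverse is u(t - 2) times that function evaluated at t - 2.

f(t) = Heaviside(t - 2)*(cos(5*t - 10))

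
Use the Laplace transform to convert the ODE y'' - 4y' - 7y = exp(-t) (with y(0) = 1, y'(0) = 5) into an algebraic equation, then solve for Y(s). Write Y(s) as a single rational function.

Y(s) = (s^2 + 2*s + 2)/(s^3 - 3*s^2 - 11*s - 7)

Apply the Laplace transform to the equation.
With L{y''} = s^2 Y - s·y(0) - y'(0) and L{y'} = sY - y(0), with y(0) = 1, y'(0) = 5: the LHS transforms to (s^2 - 4*s - 7)Y - (s + 1).
The right side is L{exp(-t)} = 1/(s + 1).
So (s^2 - 4*s - 7)Y = 1/(s + 1) + (s + 1).
Isolate Y and clear denominators.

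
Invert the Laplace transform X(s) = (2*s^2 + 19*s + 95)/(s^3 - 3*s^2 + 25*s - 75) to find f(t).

Factor the denominator: s^3 - 3*s^2 + 25*s - 75 = (s - 3)*(s^2 + 25).
Partial fraction decomposition gives [5/(s - 3)] + [-3*s/(s^2 + 25)] + [10/(s^2 + 25)].
Invert each term: 5/(s - 3) ↔ 5e^(3t); -3·s/(s^2 + 25) ↔ -3cos(5t); 2·5/(s^2 + 25) ↔ 2sin(5t).

f(t) = 5*exp(3*t) + 2*sin(5*t) - 3*cos(5*t)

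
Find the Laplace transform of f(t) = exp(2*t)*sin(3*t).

L{sin(3t)} = 3/(s^2 + 9).
By the first shifting theorem, multiplying by e^(2t) replaces s with s - 2.

3/((s - 2)^2 + 9)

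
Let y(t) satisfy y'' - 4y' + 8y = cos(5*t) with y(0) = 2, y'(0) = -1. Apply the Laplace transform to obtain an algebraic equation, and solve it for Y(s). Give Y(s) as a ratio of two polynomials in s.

Y(s) = (2*s^3 - 9*s^2 + 51*s - 225)/(s^4 - 4*s^3 + 33*s^2 - 100*s + 200)

Laplace-transform each side.
The derivative rules (L{y''} = s^2 Y - s·y(0) - y'(0) and L{y'} = sY - y(0), with y(0) = 2, y'(0) = -1) turn the left side into (s^2 - 4*s + 8)Y - (2*s - 9).
The right side is L{cos(5*t)} = s/(s^2 + 25).
So (s^2 - 4*s + 8)Y = s/(s^2 + 25) + (2*s - 9).
Solve for Y(s) and write it as one ratio of polynomials.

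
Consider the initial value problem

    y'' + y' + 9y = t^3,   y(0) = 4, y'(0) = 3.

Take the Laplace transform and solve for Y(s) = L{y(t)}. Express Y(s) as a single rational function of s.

Transform both sides with L{·}.
Using L{y''} = s^2 Y - s·y(0) - y'(0) and L{y'} = sY - y(0), with y(0) = 4, y'(0) = 3, the left side becomes (s^2 + s + 9)Y - (4*s + 7).
The right side is L{t^3} = 6/s^4.
So (s^2 + s + 9)Y = 6/s^4 + (4*s + 7).
Solve for Y(s) and write it as one ratio of polynomials.

Y(s) = (4*s^5 + 7*s^4 + 6)/(s^6 + s^5 + 9*s^4)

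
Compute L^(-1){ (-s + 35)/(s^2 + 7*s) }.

5 - 6*exp(-7*t)

Factor the denominator: s^2 + 7*s = s*(s + 7).
Partial fraction decomposition gives [5/s] + [-6/(s + 7)].
Invert each term: 5/(s - 0) ↔ 5e^(0t); -6/(s + 7) ↔ -6e^(-7t).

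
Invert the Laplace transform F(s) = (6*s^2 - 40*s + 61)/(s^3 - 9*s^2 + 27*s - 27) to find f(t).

Factor the denominator: s^3 - 9*s^2 + 27*s - 27 = (s - 3)^3.
Partial fraction decomposition gives [6/(s - 3)] + [-4/(s - 3)^2] + [-5/(s - 3)^3].
Invert each term: 6/(s - 3) ↔ 6e^(3t); -4/(s - 3)^2 ↔ -4t·e^(3t); -5/(s - 3)^3 ↔ (-5/2)t^2·e^(3t).

f(t) = -5*t^2*exp(3*t)/2 - 4*t*exp(3*t) + 6*exp(3*t)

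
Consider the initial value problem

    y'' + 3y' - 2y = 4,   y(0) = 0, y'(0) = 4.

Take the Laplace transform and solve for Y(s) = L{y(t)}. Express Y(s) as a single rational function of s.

Y(s) = (4*s + 4)/(s^3 + 3*s^2 - 2*s)

Take the Laplace transform of both sides.
With L{y''} = s^2 Y - s·y(0) - y'(0) and L{y'} = sY - y(0), with y(0) = 0, y'(0) = 4: the LHS transforms to (s^2 + 3*s - 2)Y - (4).
The right side is L{4} = 4/s.
So (s^2 + 3*s - 2)Y = 4/s + (4).
Divide through and combine into a single rational function.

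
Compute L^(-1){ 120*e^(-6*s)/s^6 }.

Heaviside(t - 6)*((t - 6)^5)

The factor e^(-6s) signals a time shift by c = 6 (second shifting theorem).
L{t^5} = 5!/s^6 = 120/s^6, so L^-1{120/s^6} = t^5.
Hence the inverse is u(t - 6) times that function evaluated at t - 6.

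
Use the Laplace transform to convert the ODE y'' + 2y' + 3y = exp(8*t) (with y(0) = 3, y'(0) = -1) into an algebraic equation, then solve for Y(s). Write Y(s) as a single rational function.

Transform both sides with L{·}.
With L{y''} = s^2 Y - s·y(0) - y'(0) and L{y'} = sY - y(0), with y(0) = 3, y'(0) = -1: the LHS transforms to (s^2 + 2*s + 3)Y - (3*s + 5).
The right side is L{exp(8*t)} = 1/(s - 8).
So (s^2 + 2*s + 3)Y = 1/(s - 8) + (3*s + 5).
Divide through and combine into a single rational function.

Y(s) = (3*s^2 - 19*s - 39)/(s^3 - 6*s^2 - 13*s - 24)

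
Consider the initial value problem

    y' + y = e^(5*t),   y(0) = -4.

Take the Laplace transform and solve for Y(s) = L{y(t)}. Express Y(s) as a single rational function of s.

Y(s) = (-4*s + 21)/(s^2 - 4*s - 5)

Take the Laplace transform of both sides.
With L{y'} = sY - y(0) = sY - (-4): the LHS transforms to (s + 1)Y - (-4).
The right side is L{e^(5*t)} = 1/(s - 5).
So (s + 1)Y = 1/(s - 5) + (-4).
Isolate Y and clear denominators.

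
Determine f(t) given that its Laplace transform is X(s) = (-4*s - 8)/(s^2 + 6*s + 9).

f(t) = 4*t*exp(-3*t) - 4*exp(-3*t)

Factor the denominator: s^2 + 6*s + 9 = (s + 3)^2.
Partial fraction decomposition gives [-4/(s + 3)] + [4/(s + 3)^2].
Invert each term: -4/(s + 3) ↔ -4e^(-3t); 4/(s + 3)^2 ↔ 4t·e^(-3t).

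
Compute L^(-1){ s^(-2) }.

t

Since L{t} = 1!/s^2 = 1/s^2, the inverse is t.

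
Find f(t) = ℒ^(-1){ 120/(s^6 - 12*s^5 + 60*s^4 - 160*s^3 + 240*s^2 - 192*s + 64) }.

Rewrite the denominator: s^6 - 12*s^5 + 60*s^4 - 160*s^3 + 240*s^2 - 192*s + 64 = (s - 2)^6.
The form in (s - 2) signals a first-shifting-theorem factor e^(2t).
Since L{t^5} = 5!/s^6 = 120/s^6, the inverse is t^5*e^(2*t).

f(t) = t^5*exp(2*t)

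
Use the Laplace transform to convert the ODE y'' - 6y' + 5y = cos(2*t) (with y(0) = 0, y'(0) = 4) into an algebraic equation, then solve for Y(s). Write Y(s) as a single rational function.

Y(s) = (4*s^2 + s + 16)/(s^4 - 6*s^3 + 9*s^2 - 24*s + 20)

Transform both sides with L{·}.
The derivative rules (L{y''} = s^2 Y - s·y(0) - y'(0) and L{y'} = sY - y(0), with y(0) = 0, y'(0) = 4) turn the left side into (s^2 - 6*s + 5)Y - (4).
The right side is L{cos(2*t)} = s/(s^2 + 4).
So (s^2 - 6*s + 5)Y = s/(s^2 + 4) + (4).
Divide through and combine into a single rational function.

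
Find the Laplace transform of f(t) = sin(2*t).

2/(s^2 + 4)

L{sin(2t)} = 2/(s^2 + 4).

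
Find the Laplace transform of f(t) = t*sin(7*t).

14*s/(s^2 + 49)^2

L{sin(7t)} = 7/(s^2 + 49).
Then apply L{t·g(t)} = -d/ds[G(s)] with G(s) = 7/(s^2 + 49):
differentiating 1 time and applying the sign gives 14*s/(s^2 + 49)^2.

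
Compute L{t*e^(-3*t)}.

L{e^(-3t)} = 1/(s + 3).
Then apply L{t·g(t)} = -d/ds[G(s)] with G(s) = 1/(s + 3):
differentiating 1 time and applying the sign gives (s + 3)^(-2).

(s + 3)^(-2)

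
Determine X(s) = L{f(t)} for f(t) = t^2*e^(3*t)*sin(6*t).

L{sin(6t)} = 6/(s^2 + 36).
Multiplying by e^(3t) shifts s → s - 3, so L{e^(3*t)*sin(6*t)} = 6/((s - 3)^2 + 36).
Then apply L{t^2·g(t)} = (-1)^2 d^2/ds^2[G(s)] with G(s) = 6/((s - 3)^2 + 36):
differentiating 2 times and applying the sign gives 36*(s^2 - 6*s - 3)/(s^2 - 6*s + 45)^3.

X(s) = 36*(s^2 - 6*s - 3)/(s^2 - 6*s + 45)^3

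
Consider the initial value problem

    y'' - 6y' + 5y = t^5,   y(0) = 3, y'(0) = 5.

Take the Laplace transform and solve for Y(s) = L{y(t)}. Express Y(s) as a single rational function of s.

Take the Laplace transform of both sides.
The derivative rules (L{y''} = s^2 Y - s·y(0) - y'(0) and L{y'} = sY - y(0), with y(0) = 3, y'(0) = 5) turn the left side into (s^2 - 6*s + 5)Y - (3*s - 13).
The right side is L{t^5} = 120/s^6.
So (s^2 - 6*s + 5)Y = 120/s^6 + (3*s - 13).
Solve for Y(s) and write it as one ratio of polynomials.

Y(s) = (3*s^7 - 13*s^6 + 120)/(s^8 - 6*s^7 + 5*s^6)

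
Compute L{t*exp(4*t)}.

L{t} = 1!/s^2 = 1/s^2.
By the first shifting theorem, multiplying by e^(4t) replaces s with s - 4.

(s - 4)^(-2)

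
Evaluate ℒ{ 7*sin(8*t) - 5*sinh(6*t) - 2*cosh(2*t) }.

Apply the Laplace transform termwise.
(7)·[L{sin(8t)} = 8/(s^2 + 64)]; (-5)·[L{sinh(6t)} = 6/(s^2 - 36)]; (-2)·[L{cosh(2t)} = s/(s^2 - 4)].

-2*s/(s^2 - 4) + 56/(s^2 + 64) - 30/(s^2 - 36)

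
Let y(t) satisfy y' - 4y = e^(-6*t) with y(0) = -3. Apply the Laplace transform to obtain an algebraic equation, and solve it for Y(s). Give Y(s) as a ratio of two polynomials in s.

Y(s) = (-3*s - 17)/(s^2 + 2*s - 24)

Laplace-transform each side.
Using L{y'} = sY - y(0) = sY - (-3), the left side becomes (s - 4)Y - (-3).
The right side is L{e^(-6*t)} = 1/(s + 6).
So (s - 4)Y = 1/(s + 6) + (-3).
Divide through and combine into a single rational function.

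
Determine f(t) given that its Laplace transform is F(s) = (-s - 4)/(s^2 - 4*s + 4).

f(t) = -6*t*exp(2*t) - exp(2*t)

Factor the denominator: s^2 - 4*s + 4 = (s - 2)^2.
Partial fraction decomposition gives [-1/(s - 2)] + [-6/(s - 2)^2].
Invert each term: -1/(s - 2) ↔ -e^(2t); -6/(s - 2)^2 ↔ -6t·e^(2t).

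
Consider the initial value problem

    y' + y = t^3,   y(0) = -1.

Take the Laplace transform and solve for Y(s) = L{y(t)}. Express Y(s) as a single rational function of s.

Y(s) = (-s^4 + 6)/(s^5 + s^4)

Laplace-transform each side.
The derivative rules (L{y'} = sY - y(0) = sY - (-1)) turn the left side into (s + 1)Y - (-1).
The right side is L{t^3} = 6/s^4.
So (s + 1)Y = 6/s^4 + (-1).
Isolate Y and clear denominators.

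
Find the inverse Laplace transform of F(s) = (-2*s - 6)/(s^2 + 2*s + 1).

Factor the denominator: s^2 + 2*s + 1 = (s + 1)^2.
Partial fraction decomposition gives [-2/(s + 1)] + [-4/(s + 1)^2].
Invert each term: -2/(s + 1) ↔ -2e^(-t); -4/(s + 1)^2 ↔ -4t·e^(-t).

-4*t*exp(-t) - 2*exp(-t)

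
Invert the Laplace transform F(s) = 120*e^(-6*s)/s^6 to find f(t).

The factor e^(-6s) signals a time shift by c = 6 (second shifting theorem).
L{t^5} = 5!/s^6 = 120/s^6, so L^-1{120/s^6} = t^5.
Hence the inverse is u(t - 6) times that function evaluated at t - 6.

f(t) = Heaviside(t - 6)*((t - 6)^5)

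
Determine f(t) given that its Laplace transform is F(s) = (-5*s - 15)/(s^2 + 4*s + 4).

f(t) = -5*t*exp(-2*t) - 5*exp(-2*t)

Factor the denominator: s^2 + 4*s + 4 = (s + 2)^2.
Partial fraction decomposition gives [-5/(s + 2)] + [-5/(s + 2)^2].
Invert each term: -5/(s + 2) ↔ -5e^(-2t); -5/(s + 2)^2 ↔ -5t·e^(-2t).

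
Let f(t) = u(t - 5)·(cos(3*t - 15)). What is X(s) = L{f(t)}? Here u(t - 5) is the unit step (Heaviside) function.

By the second shifting theorem, L{u(t - c)·g(t - c)} = e^(-cs)·G(s) with c = 5 and G(s) = L{g(t)}.
L{cos(3t)} = s/(s^2 + 9).

X(s) = s*exp(-5*s)/(s^2 + 9)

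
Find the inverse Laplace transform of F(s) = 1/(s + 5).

exp(-5*t)

Since L{e^(-5t)} = 1/(s + 5), the inverse is exp(-5*t).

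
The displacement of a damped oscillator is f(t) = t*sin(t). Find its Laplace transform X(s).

L{sin(t)} = 1/(s^2 + 1).
Then apply L{t·g(t)} = -d/ds[G(s)] with G(s) = 1/(s^2 + 1):
differentiating 1 time and applying the sign gives 2*s/(s^2 + 1)^2.

X(s) = 2*s/(s^2 + 1)^2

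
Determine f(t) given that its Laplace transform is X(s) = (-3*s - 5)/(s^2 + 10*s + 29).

f(t) = 5*exp(-5*t)*sin(2*t) - 3*exp(-5*t)*cos(2*t)

Complete the square in the denominator: s^2 + 10*s + 29 = (s + 5)^2 + 2^2.
Split the numerator to match: -3*s - 5 = -3·(s + 5) + 5·2.
Invert each term: -3·(s + 5)/((s + 5)^2 + 4) ↔ -3e^(-5t)cos(2t); 5·2/((s + 5)^2 + 4) ↔ 5e^(-5t)sin(2t).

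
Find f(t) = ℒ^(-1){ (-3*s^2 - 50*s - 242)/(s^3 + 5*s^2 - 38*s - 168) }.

Factor the denominator: s^3 + 5*s^2 - 38*s - 168 = (s - 6)*(s + 4)*(s + 7).
Partial fraction decomposition gives [-5/(s - 6)] + [-1/(s + 7)] + [3/(s + 4)].
Invert each term: -5/(s - 6) ↔ -5e^(6t); -1/(s + 7) ↔ -e^(-7t); 3/(s + 4) ↔ 3e^(-4t).

f(t) = -5*exp(6*t) + 3*exp(-4*t) - exp(-7*t)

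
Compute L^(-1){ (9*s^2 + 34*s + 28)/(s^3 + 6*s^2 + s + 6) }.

Factor the denominator: s^3 + 6*s^2 + s + 6 = (s + 6)*(s^2 + 1).
Partial fraction decomposition gives [4/(s + 6)] + [5*s/(s^2 + 1)] + [4/(s^2 + 1)].
Invert each term: 4/(s + 6) ↔ 4e^(-6t); 5·s/(s^2 + 1) ↔ 5cos(t); 4·1/(s^2 + 1) ↔ 4sin(t).

4*sin(t) + 5*cos(t) + 4*exp(-6*t)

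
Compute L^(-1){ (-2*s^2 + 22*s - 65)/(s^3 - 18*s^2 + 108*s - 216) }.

Factor the denominator: s^3 - 18*s^2 + 108*s - 216 = (s - 6)^3.
Partial fraction decomposition gives [-2/(s - 6)] + [-2/(s - 6)^2] + [-5/(s - 6)^3].
Invert each term: -2/(s - 6) ↔ -2e^(6t); -2/(s - 6)^2 ↔ -2t·e^(6t); -5/(s - 6)^3 ↔ (-5/2)t^2·e^(6t).

-5*t^2*exp(6*t)/2 - 2*t*exp(6*t) - 2*exp(6*t)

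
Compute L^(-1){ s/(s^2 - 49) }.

cosh(7*t)

Since L{cosh(7t)} = s/(s^2 - 49), the inverse is cosh(7*t).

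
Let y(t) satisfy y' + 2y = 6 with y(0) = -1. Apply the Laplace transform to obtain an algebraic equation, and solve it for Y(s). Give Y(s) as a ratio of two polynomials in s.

Take the Laplace transform of both sides.
With L{y'} = sY - y(0) = sY - (-1): the LHS transforms to (s + 2)Y - (-1).
The right side is L{6} = 6/s.
So (s + 2)Y = 6/s + (-1).
Divide through and combine into a single rational function.

Y(s) = (-s + 6)/(s^2 + 2*s)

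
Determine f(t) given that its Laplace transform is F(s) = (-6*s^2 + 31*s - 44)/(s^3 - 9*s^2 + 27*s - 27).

f(t) = -5*t^2*exp(3*t)/2 - 5*t*exp(3*t) - 6*exp(3*t)

Factor the denominator: s^3 - 9*s^2 + 27*s - 27 = (s - 3)^3.
Partial fraction decomposition gives [-6/(s - 3)] + [-5/(s - 3)^2] + [-5/(s - 3)^3].
Invert each term: -6/(s - 3) ↔ -6e^(3t); -5/(s - 3)^2 ↔ -5t·e^(3t); -5/(s - 3)^3 ↔ (-5/2)t^2·e^(3t).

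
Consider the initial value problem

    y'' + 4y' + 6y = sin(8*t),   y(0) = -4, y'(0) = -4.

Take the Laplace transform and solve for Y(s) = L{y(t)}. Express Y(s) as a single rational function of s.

Take the Laplace transform of both sides.
Using L{y''} = s^2 Y - s·y(0) - y'(0) and L{y'} = sY - y(0), with y(0) = -4, y'(0) = -4, the left side becomes (s^2 + 4*s + 6)Y - (-4*s - 20).
The right side is L{sin(8*t)} = 8/(s^2 + 64).
So (s^2 + 4*s + 6)Y = 8/(s^2 + 64) + (-4*s - 20).
Solve for Y(s) and write it as one ratio of polynomials.

Y(s) = (-4*s^3 - 20*s^2 - 256*s - 1272)/(s^4 + 4*s^3 + 70*s^2 + 256*s + 384)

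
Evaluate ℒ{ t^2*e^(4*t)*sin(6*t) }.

L{sin(6t)} = 6/(s^2 + 36).
Multiplying by e^(4t) shifts s → s - 4, so L{e^(4*t)*sin(6*t)} = 6/((s - 4)^2 + 36).
Then apply L{t^2·g(t)} = (-1)^2 d^2/ds^2[G(s)] with G(s) = 6/((s - 4)^2 + 36):
differentiating 2 times and applying the sign gives 36*(s^2 - 8*s + 4)/(s^2 - 8*s + 52)^3.

36*(s^2 - 8*s + 4)/(s^2 - 8*s + 52)^3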